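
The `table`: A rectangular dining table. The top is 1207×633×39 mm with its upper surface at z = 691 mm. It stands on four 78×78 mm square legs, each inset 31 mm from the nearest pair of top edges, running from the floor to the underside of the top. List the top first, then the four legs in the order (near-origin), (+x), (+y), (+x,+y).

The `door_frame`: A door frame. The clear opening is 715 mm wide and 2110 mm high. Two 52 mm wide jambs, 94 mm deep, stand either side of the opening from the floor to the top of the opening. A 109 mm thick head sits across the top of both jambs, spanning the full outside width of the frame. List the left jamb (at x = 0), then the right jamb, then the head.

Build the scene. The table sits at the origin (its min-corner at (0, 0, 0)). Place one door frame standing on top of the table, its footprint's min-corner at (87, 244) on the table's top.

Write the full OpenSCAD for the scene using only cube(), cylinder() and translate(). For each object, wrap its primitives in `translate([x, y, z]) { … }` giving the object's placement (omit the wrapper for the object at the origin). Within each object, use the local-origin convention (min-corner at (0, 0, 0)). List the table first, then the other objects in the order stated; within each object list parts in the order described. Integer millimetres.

translate([0, 0, 652]) cube([1207, 633, 39]);
translate([31, 31, 0]) cube([78, 78, 652]);
translate([1098, 31, 0]) cube([78, 78, 652]);
translate([31, 524, 0]) cube([78, 78, 652]);
translate([1098, 524, 0]) cube([78, 78, 652]);
translate([87, 244, 691]) {
  cube([52, 94, 2110]);
  translate([767, 0, 0]) cube([52, 94, 2110]);
  translate([0, 0, 2110]) cube([819, 94, 109]);
}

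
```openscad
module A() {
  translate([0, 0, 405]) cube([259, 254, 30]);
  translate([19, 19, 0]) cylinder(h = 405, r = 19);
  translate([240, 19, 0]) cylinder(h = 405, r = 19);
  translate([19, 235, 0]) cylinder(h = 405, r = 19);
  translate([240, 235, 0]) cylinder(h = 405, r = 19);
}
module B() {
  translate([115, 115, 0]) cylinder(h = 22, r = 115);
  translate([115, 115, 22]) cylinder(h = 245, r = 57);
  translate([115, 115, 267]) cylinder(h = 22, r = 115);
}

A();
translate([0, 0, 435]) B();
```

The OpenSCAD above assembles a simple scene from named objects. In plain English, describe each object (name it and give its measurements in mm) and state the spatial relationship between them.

A is a four-legged stool. The seat is a 259×254×30 mm slab whose top surface is at z = 435 mm; four round legs, each 38 mm in diameter, run from the floor (z = 0) to the underside of the seat, each leg's axis is inset half a diameter from the nearest pair of seat edges (so the leg's bounding box is flush with the corner).

B is a spool: two coaxial disc flanges of radius 115 mm and thickness 22 mm, joined by a core cylinder of radius 57 mm and height 245 mm. The lower flange rests on z = 0 and the three cylinders share a vertical axis.

The spool is on top of the stool.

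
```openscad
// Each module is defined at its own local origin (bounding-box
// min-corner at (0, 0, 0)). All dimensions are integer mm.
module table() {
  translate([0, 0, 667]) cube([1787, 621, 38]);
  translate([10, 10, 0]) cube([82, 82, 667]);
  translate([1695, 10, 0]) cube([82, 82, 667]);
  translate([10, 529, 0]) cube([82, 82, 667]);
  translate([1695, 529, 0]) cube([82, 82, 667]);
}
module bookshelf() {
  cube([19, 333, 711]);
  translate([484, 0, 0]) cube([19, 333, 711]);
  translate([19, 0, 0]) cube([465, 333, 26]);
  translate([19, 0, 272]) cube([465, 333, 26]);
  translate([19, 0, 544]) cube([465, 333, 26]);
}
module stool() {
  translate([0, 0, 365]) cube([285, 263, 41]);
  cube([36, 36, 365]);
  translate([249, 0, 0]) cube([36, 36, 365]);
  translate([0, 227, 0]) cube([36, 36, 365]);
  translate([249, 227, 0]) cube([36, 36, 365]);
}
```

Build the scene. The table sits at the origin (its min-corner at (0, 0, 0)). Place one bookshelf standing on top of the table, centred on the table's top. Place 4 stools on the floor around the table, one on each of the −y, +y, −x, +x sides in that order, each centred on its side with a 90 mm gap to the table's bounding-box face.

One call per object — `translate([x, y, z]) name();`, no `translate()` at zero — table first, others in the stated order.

table();
translate([642, 144, 705]) bookshelf();
translate([751, -353, 0]) stool();
translate([751, 711, 0]) stool();
translate([-375, 179, 0]) stool();
translate([1877, 179, 0]) stool();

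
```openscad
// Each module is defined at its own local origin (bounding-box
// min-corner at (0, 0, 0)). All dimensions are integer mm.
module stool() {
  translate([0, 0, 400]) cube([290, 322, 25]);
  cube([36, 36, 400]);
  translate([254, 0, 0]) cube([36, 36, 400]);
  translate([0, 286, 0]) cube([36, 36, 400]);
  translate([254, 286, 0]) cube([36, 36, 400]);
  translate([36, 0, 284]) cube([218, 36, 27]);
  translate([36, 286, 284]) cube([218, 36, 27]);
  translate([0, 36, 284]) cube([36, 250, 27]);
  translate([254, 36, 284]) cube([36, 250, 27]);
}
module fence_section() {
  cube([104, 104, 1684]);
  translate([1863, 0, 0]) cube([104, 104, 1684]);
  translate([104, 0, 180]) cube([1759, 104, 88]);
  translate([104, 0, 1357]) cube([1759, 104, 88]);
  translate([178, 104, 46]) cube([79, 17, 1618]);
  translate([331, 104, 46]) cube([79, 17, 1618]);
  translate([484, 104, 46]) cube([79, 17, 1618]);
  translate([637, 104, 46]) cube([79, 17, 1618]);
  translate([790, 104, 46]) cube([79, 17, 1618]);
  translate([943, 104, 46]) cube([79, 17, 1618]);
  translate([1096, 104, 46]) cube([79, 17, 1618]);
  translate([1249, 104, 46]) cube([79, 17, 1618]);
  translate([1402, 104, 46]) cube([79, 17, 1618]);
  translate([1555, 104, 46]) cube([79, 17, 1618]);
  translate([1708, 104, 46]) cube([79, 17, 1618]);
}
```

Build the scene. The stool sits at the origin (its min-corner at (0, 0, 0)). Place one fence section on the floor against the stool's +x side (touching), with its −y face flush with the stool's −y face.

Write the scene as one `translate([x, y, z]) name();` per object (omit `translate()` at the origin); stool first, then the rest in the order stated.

stool();
translate([290, 0, 0]) fence_section();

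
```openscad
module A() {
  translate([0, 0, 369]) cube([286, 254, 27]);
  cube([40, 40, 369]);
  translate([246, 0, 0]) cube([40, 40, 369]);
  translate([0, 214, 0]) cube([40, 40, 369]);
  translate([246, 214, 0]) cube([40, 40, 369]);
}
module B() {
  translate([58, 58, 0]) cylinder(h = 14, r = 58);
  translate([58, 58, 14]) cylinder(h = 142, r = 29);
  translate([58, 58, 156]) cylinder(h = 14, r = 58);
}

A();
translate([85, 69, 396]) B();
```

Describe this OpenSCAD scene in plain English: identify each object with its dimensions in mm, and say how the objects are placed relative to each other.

A is a simple wooden stool: a rectangular seat 286 mm (x) by 254 mm (y), 27 mm thick, top face at z = 396 mm, on four square legs, each 40×40 mm in cross-section. The legs rest on z = 0, each flush with a corner of the seat.

B is a spool: two coaxial disc flanges of radius 58 mm and thickness 14 mm, joined by a core cylinder of radius 29 mm and height 142 mm. The lower flange rests on z = 0 and the three cylinders share a vertical axis.

The spool is on top of the stool, centred.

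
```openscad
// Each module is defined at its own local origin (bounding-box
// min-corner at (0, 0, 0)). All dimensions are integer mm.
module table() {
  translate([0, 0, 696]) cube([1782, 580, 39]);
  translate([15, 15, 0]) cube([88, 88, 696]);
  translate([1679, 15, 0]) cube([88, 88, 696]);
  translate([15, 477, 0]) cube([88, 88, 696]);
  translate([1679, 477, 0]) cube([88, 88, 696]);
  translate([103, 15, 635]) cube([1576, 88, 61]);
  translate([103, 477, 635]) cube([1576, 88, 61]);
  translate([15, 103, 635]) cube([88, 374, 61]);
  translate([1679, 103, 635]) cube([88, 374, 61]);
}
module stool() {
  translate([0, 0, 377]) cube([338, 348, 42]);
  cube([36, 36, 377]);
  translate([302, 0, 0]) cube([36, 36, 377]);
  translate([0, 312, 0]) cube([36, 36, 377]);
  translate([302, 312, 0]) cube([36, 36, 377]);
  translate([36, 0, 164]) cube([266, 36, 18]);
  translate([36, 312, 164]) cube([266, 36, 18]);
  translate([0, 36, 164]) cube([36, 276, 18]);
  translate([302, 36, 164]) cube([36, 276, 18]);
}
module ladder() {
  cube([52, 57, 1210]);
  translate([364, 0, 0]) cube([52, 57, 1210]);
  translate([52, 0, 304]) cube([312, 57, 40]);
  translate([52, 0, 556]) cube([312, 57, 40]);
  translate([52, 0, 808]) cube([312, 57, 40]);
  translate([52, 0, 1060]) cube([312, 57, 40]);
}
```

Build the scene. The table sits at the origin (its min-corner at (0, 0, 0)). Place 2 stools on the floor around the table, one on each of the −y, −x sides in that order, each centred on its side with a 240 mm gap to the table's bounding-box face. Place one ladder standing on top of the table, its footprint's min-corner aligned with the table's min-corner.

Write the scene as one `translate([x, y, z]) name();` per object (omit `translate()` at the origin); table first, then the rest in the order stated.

table();
translate([722, -588, 0]) stool();
translate([-578, 116, 0]) stool();
translate([0, 0, 735]) ladder();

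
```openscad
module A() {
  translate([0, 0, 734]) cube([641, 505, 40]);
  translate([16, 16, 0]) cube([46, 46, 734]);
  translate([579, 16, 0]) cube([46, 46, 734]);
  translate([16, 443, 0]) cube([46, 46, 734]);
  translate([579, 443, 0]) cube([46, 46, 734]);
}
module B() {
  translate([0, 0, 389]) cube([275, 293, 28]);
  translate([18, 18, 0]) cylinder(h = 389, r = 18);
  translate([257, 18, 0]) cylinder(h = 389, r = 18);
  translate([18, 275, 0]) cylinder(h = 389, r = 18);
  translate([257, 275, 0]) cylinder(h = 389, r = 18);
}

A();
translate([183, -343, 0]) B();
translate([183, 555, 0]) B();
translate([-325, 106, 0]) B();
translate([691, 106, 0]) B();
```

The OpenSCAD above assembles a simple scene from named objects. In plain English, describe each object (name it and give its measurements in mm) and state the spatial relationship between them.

A is a table with a 641×505 mm rectangular top, 40 mm thick, top surface at z = 774 mm, supported by four 46×46 mm square legs, each inset 16 mm from the nearest pair of top edges, running from the floor.

B is a four-legged stool. The seat is a 275×293×28 mm slab whose top surface is at z = 417 mm; four round legs, each 36 mm in diameter, run from the floor (z = 0) to the underside of the seat, each leg's axis is inset half a diameter from the nearest pair of seat edges (so the leg's bounding box is flush with the corner).

Four stools sit around the table at the −y, +y, −x, +x sides.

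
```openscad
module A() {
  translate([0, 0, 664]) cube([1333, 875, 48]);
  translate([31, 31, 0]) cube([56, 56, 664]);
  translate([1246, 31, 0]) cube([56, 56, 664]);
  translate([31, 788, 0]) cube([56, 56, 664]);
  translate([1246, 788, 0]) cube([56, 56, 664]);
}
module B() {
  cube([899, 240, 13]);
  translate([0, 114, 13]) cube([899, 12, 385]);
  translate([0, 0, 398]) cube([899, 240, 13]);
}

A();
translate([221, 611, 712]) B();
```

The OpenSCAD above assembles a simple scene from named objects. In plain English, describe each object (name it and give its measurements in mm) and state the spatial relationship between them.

A is a rectangular dining table. The top is 1333×875×48 mm with its upper surface at z = 712 mm. It stands on four 56×56 mm square legs, each inset 31 mm from the nearest pair of top edges, running from the floor to the underside of the top.

B is an I-beam lying along x, 899 mm long. Overall section height 411 mm. Two flanges 240 mm wide (y) and 13 mm thick, one on the floor and one at the top; a web 12 mm thick runs between them, centred on the flange width.

The I-beam is on top of the table.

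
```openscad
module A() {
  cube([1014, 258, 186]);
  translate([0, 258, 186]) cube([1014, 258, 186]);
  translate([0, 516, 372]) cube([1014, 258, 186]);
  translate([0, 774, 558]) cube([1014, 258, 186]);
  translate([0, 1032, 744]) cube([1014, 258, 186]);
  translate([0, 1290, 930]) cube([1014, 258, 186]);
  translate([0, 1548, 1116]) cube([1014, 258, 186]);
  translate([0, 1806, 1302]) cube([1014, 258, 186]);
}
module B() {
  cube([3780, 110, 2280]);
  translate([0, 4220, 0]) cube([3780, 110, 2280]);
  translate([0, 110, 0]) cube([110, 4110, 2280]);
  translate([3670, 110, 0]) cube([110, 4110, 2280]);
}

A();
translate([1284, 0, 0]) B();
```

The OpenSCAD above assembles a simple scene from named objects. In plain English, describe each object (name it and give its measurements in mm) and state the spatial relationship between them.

A is a straight staircase of 8 solid steps. Each step is 1014 mm wide (x), 258 mm deep (y, the going) and 186 mm tall (the rise). The first step rests on the floor; each subsequent step sits one going further in +y and one rise higher in +z, directly behind and above the previous step with no overlap.

B is a box-shaped house frame (walls only): outside footprint 3780×4330 mm, wall height 2280 mm, wall thickness 110 mm. The two y-facing walls run the full x-width; the two x-facing walls fit between the inner faces of the y-facing walls.

The house frame is on the floor beside the staircase on its +x side.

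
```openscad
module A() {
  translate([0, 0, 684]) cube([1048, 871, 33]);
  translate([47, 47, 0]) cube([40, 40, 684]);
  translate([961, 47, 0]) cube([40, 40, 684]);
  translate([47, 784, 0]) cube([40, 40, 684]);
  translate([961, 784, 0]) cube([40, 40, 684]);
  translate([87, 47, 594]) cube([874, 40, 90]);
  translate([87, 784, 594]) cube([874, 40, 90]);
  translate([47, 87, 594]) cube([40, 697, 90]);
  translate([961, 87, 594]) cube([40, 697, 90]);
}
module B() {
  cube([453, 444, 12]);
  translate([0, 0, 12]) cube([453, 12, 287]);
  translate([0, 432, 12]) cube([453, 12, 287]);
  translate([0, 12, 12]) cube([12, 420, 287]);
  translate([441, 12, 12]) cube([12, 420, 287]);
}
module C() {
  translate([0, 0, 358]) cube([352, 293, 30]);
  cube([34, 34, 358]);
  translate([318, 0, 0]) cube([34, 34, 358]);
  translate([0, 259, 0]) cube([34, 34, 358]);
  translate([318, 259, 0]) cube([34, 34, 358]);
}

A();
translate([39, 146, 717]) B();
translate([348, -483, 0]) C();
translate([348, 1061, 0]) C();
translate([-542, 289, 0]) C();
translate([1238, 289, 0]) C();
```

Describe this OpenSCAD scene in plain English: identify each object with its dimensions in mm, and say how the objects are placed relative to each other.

A is a table: top 1048 mm (x) × 871 mm (y), 33 mm thick, upper face at z = 717 mm, on four 40×40 mm square legs, each inset 47 mm from the nearest pair of top edges, running from z = 0 to the bottom of the top. Four apron rails, 40 mm thick and 90 mm tall, run between adjacent legs with their top edges flush with the underside of the top and their outer faces flush with the legs' outer faces.

B is an open-topped rectangular box: outside dimensions 453×444×299 mm, with a uniform wall and base thickness of 12 mm. The base is a full 453×444 slab on the floor; four walls sit on top of the base. The front and back walls (the −y and +y sides) span the full width; the two side walls fit between them.

C is a four-legged stool. The seat is 352×293 mm, 30 mm thick, top at z = 388 mm. It stands on four square legs, each 34×34 mm in cross-section, from z = 0 to the seat underside, each flush with a corner of the seat.

The open box is on top of the table. Four stools sit around the table at the −y, +y, −x, +x sides.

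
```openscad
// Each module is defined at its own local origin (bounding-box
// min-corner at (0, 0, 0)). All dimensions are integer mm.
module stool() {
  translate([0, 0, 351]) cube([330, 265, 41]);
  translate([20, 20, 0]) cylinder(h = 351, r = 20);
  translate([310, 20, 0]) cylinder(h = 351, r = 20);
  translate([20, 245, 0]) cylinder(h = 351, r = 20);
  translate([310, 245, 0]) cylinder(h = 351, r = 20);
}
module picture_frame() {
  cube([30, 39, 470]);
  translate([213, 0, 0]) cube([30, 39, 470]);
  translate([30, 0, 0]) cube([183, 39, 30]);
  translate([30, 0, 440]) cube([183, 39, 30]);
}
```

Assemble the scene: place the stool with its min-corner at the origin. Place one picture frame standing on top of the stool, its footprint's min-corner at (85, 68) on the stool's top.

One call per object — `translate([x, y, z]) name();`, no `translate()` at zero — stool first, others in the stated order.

stool();
translate([85, 68, 392]) picture_frame();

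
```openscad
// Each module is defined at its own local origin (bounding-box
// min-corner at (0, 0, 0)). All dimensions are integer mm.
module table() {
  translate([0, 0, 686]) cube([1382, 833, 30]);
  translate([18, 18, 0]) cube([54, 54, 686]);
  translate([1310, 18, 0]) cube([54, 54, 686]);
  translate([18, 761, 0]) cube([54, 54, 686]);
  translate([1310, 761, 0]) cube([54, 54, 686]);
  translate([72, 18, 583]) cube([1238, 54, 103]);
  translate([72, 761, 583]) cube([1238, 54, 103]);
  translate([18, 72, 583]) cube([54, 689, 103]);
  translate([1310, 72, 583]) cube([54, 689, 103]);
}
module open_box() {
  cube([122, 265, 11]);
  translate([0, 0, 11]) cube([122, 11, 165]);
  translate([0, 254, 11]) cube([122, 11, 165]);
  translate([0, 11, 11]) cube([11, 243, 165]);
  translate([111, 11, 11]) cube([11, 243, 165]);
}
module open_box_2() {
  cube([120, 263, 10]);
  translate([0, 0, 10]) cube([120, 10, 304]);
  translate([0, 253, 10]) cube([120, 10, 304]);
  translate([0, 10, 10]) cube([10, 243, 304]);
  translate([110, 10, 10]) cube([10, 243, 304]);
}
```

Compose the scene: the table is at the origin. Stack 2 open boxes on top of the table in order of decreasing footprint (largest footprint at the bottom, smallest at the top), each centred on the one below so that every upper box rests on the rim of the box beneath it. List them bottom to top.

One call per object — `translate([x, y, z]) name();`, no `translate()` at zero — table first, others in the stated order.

table();
translate([630, 284, 716]) open_box();
translate([631, 285, 892]) open_box_2();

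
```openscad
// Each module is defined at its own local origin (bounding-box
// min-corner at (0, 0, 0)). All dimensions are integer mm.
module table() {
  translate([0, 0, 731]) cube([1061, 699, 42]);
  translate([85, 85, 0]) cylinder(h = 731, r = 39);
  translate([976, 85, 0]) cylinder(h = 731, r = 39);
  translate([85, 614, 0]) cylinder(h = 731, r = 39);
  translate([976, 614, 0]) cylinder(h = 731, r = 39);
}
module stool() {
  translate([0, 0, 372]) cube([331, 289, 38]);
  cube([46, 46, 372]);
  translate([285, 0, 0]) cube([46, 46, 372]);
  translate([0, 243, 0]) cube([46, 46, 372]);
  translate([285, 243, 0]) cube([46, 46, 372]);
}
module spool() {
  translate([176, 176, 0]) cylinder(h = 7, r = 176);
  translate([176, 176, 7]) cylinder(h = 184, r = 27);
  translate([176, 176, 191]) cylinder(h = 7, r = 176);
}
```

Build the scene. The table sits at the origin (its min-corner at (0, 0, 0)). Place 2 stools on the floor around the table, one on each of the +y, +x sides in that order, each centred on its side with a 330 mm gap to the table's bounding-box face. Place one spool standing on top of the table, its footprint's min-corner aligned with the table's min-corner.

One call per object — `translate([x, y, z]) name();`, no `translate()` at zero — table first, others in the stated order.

table();
translate([365, 1029, 0]) stool();
translate([1391, 205, 0]) stool();
translate([0, 0, 773]) spool();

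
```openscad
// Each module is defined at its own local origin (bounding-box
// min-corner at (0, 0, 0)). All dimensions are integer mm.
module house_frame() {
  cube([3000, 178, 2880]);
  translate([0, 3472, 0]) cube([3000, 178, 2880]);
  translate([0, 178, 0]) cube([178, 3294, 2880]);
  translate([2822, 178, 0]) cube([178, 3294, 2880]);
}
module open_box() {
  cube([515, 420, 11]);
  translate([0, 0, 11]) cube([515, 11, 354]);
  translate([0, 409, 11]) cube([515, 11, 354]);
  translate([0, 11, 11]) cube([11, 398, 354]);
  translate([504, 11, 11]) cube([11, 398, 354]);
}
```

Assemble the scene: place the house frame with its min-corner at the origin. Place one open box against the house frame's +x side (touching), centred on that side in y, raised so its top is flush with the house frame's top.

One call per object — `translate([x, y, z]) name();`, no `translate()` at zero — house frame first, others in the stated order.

house_frame();
translate([3000, 1615, 2515]) open_box();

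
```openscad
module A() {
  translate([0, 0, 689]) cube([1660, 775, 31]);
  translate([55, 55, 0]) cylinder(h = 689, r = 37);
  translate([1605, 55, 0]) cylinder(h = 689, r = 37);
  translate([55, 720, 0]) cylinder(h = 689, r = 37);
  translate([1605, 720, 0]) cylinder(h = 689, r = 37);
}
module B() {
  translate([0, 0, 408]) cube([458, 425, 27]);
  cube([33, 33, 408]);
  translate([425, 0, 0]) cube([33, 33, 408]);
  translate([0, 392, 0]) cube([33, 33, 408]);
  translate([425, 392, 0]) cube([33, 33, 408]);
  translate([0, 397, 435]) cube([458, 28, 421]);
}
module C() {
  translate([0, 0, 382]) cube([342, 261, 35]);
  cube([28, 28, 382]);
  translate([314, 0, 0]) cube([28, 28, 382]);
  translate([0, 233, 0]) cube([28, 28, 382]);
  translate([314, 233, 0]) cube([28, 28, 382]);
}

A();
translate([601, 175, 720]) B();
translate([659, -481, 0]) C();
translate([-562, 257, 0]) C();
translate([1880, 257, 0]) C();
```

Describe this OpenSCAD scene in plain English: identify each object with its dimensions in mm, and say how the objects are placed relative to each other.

A is a rectangular dining table. The top is 1660×775×31 mm with its upper surface at z = 720 mm. It stands on four round legs of 74 mm diameter, each leg's bounding box inset 18 mm from the nearest pair of top edges, running from the floor to the underside of the top.

B is a chair: 458×425 mm seat, 27 mm thick, top at z = 435 mm, on four 33 mm square corner legs flush with the seat edges. A 28 mm thick backrest slab spans the full seat width, extending 421 mm above the seat top, its back face flush with the seat's +y edge.

C is a simple wooden stool: a rectangular seat 342 mm (x) by 261 mm (y), 35 mm thick, top face at z = 417 mm, on four square legs, each 28×28 mm in cross-section. The legs rest on z = 0, each flush with a corner of the seat.

The chair is on top of the table, centred. Three stools sit around the table at the −y, −x, +x sides.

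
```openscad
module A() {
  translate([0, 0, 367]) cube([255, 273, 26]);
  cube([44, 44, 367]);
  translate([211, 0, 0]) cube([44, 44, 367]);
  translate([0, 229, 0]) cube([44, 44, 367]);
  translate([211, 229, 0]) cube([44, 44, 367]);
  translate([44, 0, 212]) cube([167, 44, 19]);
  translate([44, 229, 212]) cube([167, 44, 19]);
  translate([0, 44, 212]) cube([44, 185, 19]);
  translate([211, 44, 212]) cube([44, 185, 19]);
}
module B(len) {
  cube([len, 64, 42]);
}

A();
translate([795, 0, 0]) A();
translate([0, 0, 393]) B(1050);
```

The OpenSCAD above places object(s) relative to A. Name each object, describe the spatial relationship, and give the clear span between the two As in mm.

A is a stool. B is a beam. A beam spans the tops of two stools. The clear span between the two stools is 540 mm.

Second stool starts at x = 795; first ends at x = 255; clear span = 795 − 255 = 540 mm.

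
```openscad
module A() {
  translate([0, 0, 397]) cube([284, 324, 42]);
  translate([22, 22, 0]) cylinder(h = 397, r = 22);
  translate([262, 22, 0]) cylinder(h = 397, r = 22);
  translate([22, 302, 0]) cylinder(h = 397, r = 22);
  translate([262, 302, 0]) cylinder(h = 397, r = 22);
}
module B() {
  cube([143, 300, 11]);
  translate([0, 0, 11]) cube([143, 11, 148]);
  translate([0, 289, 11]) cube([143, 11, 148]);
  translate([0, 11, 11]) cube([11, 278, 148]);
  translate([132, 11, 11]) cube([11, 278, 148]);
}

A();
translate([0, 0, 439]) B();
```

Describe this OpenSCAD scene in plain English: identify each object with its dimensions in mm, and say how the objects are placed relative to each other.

A is a simple wooden stool: a rectangular seat 284 mm (x) by 324 mm (y), 42 mm thick, top face at z = 439 mm, on four round legs, each 44 mm in diameter. The legs rest on z = 0, each leg's axis is inset half a diameter from the nearest pair of seat edges (so the leg's bounding box is flush with the corner).

B is an open storage box with external size 143×300×159 mm and wall thickness 11 mm (the base is also 11 mm thick). The base covers the whole footprint; the four walls stand on the base, with the y-facing walls full-width and the x-facing walls fitting between their inner faces.

The open box is on top of the stool.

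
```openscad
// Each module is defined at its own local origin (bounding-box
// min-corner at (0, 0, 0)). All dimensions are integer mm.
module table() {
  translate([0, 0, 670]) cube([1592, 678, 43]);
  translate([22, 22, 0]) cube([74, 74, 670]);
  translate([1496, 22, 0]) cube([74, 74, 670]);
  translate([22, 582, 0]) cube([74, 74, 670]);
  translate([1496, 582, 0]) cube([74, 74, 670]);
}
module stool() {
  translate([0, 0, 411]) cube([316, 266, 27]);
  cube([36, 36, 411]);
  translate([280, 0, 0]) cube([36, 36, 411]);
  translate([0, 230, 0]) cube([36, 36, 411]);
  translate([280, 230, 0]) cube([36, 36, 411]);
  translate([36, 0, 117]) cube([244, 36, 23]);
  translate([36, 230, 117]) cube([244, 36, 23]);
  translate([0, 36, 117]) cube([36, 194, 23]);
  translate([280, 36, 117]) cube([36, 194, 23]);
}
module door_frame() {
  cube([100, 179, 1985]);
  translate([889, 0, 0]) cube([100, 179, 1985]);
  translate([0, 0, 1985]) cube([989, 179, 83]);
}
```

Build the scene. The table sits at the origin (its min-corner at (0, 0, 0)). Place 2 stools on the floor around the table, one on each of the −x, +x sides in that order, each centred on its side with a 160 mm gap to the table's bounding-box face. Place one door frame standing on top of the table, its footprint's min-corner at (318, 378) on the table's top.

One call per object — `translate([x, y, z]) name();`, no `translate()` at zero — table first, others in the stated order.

table();
translate([-476, 206, 0]) stool();
translate([1752, 206, 0]) stool();
translate([318, 378, 713]) door_frame();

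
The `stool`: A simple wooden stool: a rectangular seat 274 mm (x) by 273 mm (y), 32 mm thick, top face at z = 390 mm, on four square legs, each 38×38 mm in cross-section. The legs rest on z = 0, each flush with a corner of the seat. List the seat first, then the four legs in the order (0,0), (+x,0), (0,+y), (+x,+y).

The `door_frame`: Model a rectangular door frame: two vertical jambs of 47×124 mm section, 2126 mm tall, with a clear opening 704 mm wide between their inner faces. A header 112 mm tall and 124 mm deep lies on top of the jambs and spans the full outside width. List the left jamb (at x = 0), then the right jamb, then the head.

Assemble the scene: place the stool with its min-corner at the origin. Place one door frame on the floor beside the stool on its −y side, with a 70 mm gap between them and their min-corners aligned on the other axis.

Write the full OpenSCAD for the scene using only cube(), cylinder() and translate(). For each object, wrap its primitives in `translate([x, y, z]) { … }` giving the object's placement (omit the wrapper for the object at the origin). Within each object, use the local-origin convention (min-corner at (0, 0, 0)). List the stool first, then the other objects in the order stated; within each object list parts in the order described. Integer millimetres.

translate([0, 0, 358]) cube([274, 273, 32]);
cube([38, 38, 358]);
translate([236, 0, 0]) cube([38, 38, 358]);
translate([0, 235, 0]) cube([38, 38, 358]);
translate([236, 235, 0]) cube([38, 38, 358]);
translate([0, -194, 0]) {
  cube([47, 124, 2126]);
  translate([751, 0, 0]) cube([47, 124, 2126]);
  translate([0, 0, 2126]) cube([798, 124, 112]);
}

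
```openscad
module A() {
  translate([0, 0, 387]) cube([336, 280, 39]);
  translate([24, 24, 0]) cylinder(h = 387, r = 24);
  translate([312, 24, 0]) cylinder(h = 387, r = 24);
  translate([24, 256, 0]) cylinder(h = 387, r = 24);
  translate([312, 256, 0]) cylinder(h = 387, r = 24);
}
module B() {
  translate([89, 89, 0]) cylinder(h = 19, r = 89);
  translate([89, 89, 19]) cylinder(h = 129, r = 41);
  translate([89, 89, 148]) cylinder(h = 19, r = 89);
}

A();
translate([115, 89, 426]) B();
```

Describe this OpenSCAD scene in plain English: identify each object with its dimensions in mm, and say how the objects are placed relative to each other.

A is a four-legged stool. The seat is 336×280 mm, 39 mm thick, top at z = 426 mm. It stands on four round legs, each 48 mm in diameter, from z = 0 to the seat underside, each leg's axis is inset half a diameter from the nearest pair of seat edges (so the leg's bounding box is flush with the corner).

B is a spool: two coaxial disc flanges of radius 89 mm and thickness 19 mm, joined by a core cylinder of radius 41 mm and height 129 mm. The lower flange rests on z = 0 and the three cylinders share a vertical axis.

The spool is on top of the stool.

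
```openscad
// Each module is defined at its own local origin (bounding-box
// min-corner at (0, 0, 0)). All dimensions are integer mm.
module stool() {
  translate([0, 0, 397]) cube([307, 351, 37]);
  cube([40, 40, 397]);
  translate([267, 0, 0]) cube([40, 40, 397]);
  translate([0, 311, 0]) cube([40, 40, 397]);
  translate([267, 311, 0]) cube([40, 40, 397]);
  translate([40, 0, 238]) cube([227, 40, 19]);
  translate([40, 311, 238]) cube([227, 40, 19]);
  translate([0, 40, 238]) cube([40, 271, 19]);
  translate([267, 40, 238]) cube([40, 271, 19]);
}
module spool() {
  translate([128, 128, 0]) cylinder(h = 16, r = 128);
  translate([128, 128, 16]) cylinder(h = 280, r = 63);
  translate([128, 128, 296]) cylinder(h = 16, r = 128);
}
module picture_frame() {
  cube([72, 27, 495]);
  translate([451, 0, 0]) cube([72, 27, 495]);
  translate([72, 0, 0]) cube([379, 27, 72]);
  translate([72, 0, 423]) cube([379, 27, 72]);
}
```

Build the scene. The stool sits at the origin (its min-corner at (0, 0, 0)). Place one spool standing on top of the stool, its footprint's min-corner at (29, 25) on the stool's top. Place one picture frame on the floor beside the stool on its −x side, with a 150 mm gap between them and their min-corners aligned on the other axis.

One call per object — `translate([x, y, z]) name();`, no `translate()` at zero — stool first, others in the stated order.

stool();
translate([29, 25, 434]) spool();
translate([-673, 0, 0]) picture_frame();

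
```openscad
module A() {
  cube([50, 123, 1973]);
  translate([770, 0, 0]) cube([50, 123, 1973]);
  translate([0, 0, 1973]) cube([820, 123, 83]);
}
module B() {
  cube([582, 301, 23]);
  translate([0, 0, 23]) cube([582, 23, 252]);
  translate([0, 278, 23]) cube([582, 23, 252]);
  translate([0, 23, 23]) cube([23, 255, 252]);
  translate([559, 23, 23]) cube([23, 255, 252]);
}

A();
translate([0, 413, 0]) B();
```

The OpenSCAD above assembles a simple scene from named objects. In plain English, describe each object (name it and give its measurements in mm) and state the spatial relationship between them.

A is a rectangular door frame: two vertical jambs of 50×123 mm section, 1973 mm tall, with a clear opening 720 mm wide between their inner faces. A header 83 mm tall and 123 mm deep lies on top of the jambs and spans the full outside width.

B is an open-topped rectangular box: outside dimensions 582×301×275 mm, with a uniform wall and base thickness of 23 mm. The base is a full 582×301 slab on the floor; four walls sit on top of the base. The front and back walls (the −y and +y sides) span the full width; the two side walls fit between them.

The open box is on the floor beside the door frame on its +y side.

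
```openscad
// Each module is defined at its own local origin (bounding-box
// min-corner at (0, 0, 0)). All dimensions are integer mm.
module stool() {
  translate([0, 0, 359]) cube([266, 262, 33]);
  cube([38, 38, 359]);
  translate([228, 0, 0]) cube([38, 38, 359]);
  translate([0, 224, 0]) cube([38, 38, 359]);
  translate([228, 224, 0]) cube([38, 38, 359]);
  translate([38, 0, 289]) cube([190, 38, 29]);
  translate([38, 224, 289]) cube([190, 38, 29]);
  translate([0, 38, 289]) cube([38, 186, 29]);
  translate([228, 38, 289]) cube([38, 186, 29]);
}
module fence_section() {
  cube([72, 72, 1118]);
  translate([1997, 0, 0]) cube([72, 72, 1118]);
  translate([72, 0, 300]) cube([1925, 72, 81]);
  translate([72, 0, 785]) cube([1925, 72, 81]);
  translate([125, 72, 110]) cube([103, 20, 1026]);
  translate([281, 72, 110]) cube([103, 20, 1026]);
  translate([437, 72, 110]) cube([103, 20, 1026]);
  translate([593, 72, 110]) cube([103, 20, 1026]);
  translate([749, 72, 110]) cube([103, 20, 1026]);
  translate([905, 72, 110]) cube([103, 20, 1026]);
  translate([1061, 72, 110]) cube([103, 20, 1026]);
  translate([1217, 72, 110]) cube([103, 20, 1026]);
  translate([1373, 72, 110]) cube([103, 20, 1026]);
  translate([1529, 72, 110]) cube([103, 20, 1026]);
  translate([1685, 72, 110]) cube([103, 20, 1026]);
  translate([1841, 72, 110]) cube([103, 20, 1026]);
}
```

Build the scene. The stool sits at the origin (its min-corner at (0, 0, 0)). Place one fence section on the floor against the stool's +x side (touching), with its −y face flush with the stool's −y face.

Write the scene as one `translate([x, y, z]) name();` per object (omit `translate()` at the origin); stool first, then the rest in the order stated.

stool();
translate([266, 0, 0]) fence_section();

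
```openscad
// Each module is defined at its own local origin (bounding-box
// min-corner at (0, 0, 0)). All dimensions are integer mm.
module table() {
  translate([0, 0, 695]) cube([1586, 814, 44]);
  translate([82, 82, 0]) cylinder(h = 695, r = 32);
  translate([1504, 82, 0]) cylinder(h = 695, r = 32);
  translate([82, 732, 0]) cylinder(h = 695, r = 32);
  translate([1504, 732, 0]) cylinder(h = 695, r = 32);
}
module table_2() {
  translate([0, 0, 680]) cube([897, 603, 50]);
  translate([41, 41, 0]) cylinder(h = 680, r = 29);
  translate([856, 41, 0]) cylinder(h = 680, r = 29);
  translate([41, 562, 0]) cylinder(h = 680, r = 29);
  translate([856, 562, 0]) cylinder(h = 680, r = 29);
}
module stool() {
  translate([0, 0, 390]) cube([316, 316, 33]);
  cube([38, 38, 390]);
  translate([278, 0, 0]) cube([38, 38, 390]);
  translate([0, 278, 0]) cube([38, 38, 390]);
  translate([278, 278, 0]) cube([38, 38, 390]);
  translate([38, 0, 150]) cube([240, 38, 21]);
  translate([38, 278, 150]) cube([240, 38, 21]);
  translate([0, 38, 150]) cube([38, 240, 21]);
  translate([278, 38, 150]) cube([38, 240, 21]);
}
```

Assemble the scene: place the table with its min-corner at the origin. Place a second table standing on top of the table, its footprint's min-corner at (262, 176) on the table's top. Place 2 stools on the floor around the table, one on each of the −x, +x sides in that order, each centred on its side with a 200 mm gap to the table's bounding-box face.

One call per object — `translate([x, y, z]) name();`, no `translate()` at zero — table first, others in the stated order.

table();
translate([262, 176, 739]) table_2();
translate([-516, 249, 0]) stool();
translate([1786, 249, 0]) stool();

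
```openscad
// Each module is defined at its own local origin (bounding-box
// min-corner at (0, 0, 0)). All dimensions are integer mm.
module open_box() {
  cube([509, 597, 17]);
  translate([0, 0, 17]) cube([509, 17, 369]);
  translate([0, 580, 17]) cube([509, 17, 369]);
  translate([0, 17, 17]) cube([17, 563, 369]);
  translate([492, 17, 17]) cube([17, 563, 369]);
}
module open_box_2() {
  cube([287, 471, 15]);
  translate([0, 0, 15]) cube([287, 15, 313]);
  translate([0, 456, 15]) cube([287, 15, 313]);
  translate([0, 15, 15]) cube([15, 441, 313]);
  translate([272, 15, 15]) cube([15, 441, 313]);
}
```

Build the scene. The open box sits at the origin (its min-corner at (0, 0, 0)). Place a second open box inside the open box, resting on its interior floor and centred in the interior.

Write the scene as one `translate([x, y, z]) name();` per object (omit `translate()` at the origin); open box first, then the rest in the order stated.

open_box();
translate([111, 63, 17]) open_box_2();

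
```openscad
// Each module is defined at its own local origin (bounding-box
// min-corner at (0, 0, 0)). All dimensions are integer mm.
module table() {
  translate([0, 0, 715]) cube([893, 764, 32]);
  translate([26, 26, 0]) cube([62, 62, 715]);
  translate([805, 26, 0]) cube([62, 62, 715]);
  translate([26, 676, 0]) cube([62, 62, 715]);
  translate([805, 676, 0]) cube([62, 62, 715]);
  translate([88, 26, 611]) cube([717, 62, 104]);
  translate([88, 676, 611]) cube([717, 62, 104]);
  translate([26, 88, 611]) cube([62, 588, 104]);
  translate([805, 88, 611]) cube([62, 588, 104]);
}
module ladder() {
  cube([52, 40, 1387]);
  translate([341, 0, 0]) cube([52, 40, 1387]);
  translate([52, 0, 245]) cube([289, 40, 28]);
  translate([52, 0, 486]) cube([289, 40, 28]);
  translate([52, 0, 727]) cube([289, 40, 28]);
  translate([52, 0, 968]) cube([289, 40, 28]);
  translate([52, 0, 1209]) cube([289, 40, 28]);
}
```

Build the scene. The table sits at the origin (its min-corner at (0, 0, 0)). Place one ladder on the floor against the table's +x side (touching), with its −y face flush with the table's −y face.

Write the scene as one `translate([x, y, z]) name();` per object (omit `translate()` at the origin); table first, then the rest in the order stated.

table();
translate([893, 0, 0]) ladder();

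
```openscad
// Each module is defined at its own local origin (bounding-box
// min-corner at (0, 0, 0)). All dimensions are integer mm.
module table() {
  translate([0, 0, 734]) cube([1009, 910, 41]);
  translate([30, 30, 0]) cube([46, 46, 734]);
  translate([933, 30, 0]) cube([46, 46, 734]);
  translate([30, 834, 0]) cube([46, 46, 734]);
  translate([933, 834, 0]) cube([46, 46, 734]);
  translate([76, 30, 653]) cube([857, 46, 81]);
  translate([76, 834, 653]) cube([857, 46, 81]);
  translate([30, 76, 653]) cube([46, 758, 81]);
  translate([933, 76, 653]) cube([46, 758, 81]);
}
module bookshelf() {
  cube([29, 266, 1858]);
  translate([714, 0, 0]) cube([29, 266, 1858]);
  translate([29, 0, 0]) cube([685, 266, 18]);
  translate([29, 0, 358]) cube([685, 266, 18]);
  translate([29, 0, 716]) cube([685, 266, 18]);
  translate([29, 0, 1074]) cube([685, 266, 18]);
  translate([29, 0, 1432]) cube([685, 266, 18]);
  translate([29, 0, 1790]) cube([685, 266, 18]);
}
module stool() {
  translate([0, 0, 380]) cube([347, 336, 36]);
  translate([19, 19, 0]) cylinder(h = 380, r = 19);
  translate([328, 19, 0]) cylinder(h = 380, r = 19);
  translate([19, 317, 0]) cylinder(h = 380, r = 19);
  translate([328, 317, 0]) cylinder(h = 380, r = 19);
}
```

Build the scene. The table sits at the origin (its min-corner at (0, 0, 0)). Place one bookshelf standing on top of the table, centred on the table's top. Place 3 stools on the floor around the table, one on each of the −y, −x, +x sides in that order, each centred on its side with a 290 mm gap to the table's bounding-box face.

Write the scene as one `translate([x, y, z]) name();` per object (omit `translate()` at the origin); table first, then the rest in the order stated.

table();
translate([133, 322, 775]) bookshelf();
translate([331, -626, 0]) stool();
translate([-637, 287, 0]) stool();
translate([1299, 287, 0]) stool();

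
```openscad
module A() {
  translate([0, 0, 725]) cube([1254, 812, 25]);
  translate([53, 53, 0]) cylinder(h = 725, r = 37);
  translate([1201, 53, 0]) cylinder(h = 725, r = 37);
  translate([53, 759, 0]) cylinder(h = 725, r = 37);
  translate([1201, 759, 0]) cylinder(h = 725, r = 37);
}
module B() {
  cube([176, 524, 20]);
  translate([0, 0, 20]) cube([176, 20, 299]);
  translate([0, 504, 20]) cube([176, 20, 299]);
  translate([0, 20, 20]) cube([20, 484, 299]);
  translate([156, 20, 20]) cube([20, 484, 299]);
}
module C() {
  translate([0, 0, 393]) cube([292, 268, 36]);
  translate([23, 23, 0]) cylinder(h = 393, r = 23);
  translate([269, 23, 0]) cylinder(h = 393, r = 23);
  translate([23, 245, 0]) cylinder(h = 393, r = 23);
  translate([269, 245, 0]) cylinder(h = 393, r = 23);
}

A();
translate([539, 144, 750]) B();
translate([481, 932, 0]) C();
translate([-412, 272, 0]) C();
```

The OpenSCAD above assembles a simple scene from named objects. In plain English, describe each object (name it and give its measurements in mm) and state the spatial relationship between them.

A is a rectangular dining table. The top is 1254×812×25 mm with its upper surface at z = 750 mm. It stands on four round legs of 74 mm diameter, each leg's bounding box inset 16 mm from the nearest pair of top edges, running from the floor to the underside of the top.

B is an open-topped rectangular box: outside dimensions 176×524×319 mm, with a uniform wall and base thickness of 20 mm. The base is a full 176×524 slab on the floor; four walls sit on top of the base. The front and back walls (the −y and +y sides) span the full width; the two side walls fit between them.

C is a four-legged stool. The seat is a 292×268×36 mm slab whose top surface is at z = 429 mm; four round legs, each 46 mm in diameter, run from the floor (z = 0) to the underside of the seat, each leg's axis is inset half a diameter from the nearest pair of seat edges (so the leg's bounding box is flush with the corner).

The open box is on top of the table, centred. Two stools sit around the table at the +y, −x sides.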